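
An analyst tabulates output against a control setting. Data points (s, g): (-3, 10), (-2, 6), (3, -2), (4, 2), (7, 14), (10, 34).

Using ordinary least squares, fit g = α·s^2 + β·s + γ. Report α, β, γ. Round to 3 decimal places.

From the data, Σs^2·s^2 = 12835, Σs^2·s = 1399, Σs^2 = 187, Σs·s = 187, Σs = 19, Σ1 = 6.
Right-hand side: Σs^2·g = 4214, Σs·g = 398, Σg = 64.
So XᵀX·[α, β, γ]ᵀ = Xᵀg: [[12835, 1399, 187]; [1399, 187, 19]; [187, 19, 6]]·[α, β, γ]ᵀ = [4214, 398, 64]ᵀ.
Solving the 3×3 system (Gaussian elimination) gives α = 30971/59430, β = -105491/59430, γ = 452/9905.

α = 0.521, β = -1.775, γ = 0.046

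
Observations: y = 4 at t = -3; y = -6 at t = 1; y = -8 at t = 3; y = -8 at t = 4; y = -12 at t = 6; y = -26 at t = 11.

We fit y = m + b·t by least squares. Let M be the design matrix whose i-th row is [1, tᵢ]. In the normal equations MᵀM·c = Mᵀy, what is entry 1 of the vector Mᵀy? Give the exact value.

Entry 1 ↔ basis 1, so (Mᵀy)_{1} = Σᵢ yᵢ = (1)·(4) + (1)·(-6) + (1)·(-8) + (1)·(-8) + (1)·(-12) + (1)·(-26) = -56.

-56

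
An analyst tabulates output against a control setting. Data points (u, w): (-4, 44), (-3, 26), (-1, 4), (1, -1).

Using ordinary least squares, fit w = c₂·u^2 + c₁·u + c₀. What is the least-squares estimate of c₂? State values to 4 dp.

With design matrix A, AᵀA = [[339, -91, 27]; [-91, 27, -7]; [27, -7, 4]] and Aᵀw = [941, -259, 73]ᵀ.
Row-reducing yields c₂ = 1739/796, c₁ = -1925/796, c₀ = -145/199.

c₂ = 2.1847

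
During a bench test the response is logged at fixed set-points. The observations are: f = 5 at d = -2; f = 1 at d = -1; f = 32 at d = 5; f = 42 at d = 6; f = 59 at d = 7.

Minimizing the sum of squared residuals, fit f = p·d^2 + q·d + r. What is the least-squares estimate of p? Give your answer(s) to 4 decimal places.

p = 1.1240

The normal system MᵀM·[p, q, r]ᵀ = Mᵀf is [[4339, 675, 115]; [675, 115, 15]; [115, 15, 5]]·[p, q, r]ᵀ = [5224, 814, 139]ᵀ.
Row-reducing yields p = 136/121, q = 41/110, r = 201/242.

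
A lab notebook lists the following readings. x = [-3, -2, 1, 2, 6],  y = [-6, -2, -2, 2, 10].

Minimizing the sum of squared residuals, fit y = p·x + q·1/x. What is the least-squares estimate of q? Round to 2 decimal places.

MᵀM·[p, q]ᵀ = Mᵀy reads: 54·p + 5·q = 84;  5·p + (59/36)·q = 11/3.
Eliminating q: (59/36)·(row 1) − 5·(row 2) gives (127/2)·p = (59/36)·84 − 5·(11/3) = 358/3, so p = 716/381.
Then q = ((11/3) − 5·(716/381))/(59/36) = -444/127.

q = -3.50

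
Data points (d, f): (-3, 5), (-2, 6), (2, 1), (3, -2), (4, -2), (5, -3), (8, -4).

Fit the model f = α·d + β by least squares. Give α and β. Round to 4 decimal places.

Compute the Gram sums: Σd·d = 131, Σd = 17, Σ1 = 7.
Moment sums: Σd·f = -86, Σf = 1.
Eliminating β: 7·(row 1) − 17·(row 2) gives 628·α = 7·(-86) − 17·1 = -619, so α = -619/628.
Then β = (1 − 17·(-619/628))/7 = 1593/628.

α = -0.9857, β = 2.5366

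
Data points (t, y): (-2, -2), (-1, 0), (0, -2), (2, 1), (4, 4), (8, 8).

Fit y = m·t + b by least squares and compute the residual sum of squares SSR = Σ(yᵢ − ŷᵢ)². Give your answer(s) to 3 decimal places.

Normal-equation sums: Σt·t = 89, Σt = 11, Σ1 = 6.
Moment sums: Σt·y = 86, Σy = 9.
So AᵀA·[m, b]ᵀ = Aᵀy: [[89, 11]; [11, 6]]·[m, b]ᵀ = [86, 9]ᵀ.
Determinant 89·6 − 11² = 413.
m = (86·6 − 11·9)/413 = 417/413; b = (89·9 − 11·86)/413 = -145/413.
Residuals: 153/413, 562/413, -681/413, -276/413, 129/413, 113/413; SSR = 2200/413.

SSR = 5.327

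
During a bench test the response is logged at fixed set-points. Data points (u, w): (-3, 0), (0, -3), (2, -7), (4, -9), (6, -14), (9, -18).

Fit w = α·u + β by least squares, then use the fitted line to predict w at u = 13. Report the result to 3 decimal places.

ŵ = -24.043

With design matrix X, XᵀX = [[146, 18]; [18, 6]] and Xᵀw = [-296, -51]ᵀ.
Δ = 146·6 − 18² = 552.
α = ((-296)·6 − 18·(-51))/552 = -143/92; β = (146·(-51) − 18·(-296))/552 = -353/92.
At u = 13: ŵ = (-143/92)·(13) + (-353/92)·(1) = -553/23.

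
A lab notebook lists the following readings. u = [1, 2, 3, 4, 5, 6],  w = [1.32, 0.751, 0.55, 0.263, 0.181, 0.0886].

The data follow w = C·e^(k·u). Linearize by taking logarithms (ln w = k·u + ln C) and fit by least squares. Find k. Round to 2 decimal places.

k = -0.53

Taking logs, ln w = k·u + ln C, so regress ln w on u.
Over the data: Σu = 21.0000, Σ(u)² = 91.0000, Σln w = -6.0750, Σu·ln w = -30.5190.
Normal system: [[91.0000, 21.0000]; [21.0000, 6]]·[k, ln C]ᵀ = [-30.5190, -6.0750]ᵀ.
Solving (det = 105.0000): k = -0.52894, ln C = 0.83877.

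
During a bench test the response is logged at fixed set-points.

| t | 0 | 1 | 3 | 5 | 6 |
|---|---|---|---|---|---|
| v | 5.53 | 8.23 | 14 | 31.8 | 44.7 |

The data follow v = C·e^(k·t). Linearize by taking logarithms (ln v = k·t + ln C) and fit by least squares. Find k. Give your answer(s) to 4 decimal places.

k = 0.3451

Linearized form: ln v = k·t + ln C. From the 5 transformed points,
XᵀX = [[71.0000, 15.0000]; [15.0000, 5]], rhs = [50.1221, 13.7165]ᵀ  (here Σt = 15.0000, Σ(t)² = 71.0000, Σln v = 13.7165, Σt·ln v = 50.1221).
Slope k = (n·Σt·ln v − Σt·Σln v)/(n·Σ(t)² − (Σt)²) = (5·50.1221 − 15.0000·13.7165)/130.0000 = 0.34510; ln C = (Σln v − k·Σt)/n = 1.70798.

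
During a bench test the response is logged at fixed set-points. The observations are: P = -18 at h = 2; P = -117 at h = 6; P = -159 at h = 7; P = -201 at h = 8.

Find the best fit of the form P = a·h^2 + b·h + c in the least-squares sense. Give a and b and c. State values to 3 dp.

a = -2.792, b = -2.719, c = -1.317

Entries of XᵀX: Σh^2·h^2 = 7809, Σh^2·h = 1079, Σh^2 = 153, Σh·h = 153, Σh = 23, Σ1 = 4.
Moment sums: Σh^2·P = -24939, Σh·P = -3459, ΣP = -495.
So XᵀX·[a, b, c]ᵀ = XᵀP: [[7809, 1079, 153]; [1079, 153, 23]; [153, 23, 4]]·[a, b, c]ᵀ = [-24939, -3459, -495]ᵀ.
Row-reducing yields a = -5037/1804, b = -4905/1804, c = -54/41.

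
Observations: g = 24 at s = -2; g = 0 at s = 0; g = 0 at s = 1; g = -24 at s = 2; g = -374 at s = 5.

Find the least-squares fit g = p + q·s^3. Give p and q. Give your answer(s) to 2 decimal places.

p = 0.75, q = -3.00

MᵀM·[p, q]ᵀ = Mᵀg reads: 5·p + 126·q = -374;  126·p + 15754·q = -47134.
(Σ1 = 5, Σs^3 = 126, Σs^3·s^3 = 15754, Σg = -374, Σs^3·g = -47134.)
Determinant 5·15754 − 126² = 62894.
p = ((-374)·15754 − 126·(-47134))/62894 = 23444/31447; q = (5·(-47134) − 126·(-374))/62894 = -94273/31447.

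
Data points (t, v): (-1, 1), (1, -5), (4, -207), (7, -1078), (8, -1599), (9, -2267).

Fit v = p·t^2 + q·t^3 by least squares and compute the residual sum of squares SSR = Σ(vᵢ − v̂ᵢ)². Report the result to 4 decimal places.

SSR = 3.1000

The normal equations are: 13316·p + 109648·q = -342101;  109648·p + 915332·q = -2854339.
(Σt^2·t^2 = 13316, Σt^2·t^3 = 109648, Σt^3·t^3 = 915332, Σt^2·v = -342101, Σt^3·v = -2854339.)
det = 13316·915332 − 109648² = 165877008.
p = ((-342101)·915332 − 109648·(-2854339))/165877008 = -1238105/1256644; q = (13316·(-2854339) − 109648·(-342101))/165877008 = -41473973/13823084.
Residuals: -7015867/6911542, -3505573/3455771, 2715591/3455771, -4186609/6911542, 797195/3455771, 186611/3455771; SSR = 21425807/6911542.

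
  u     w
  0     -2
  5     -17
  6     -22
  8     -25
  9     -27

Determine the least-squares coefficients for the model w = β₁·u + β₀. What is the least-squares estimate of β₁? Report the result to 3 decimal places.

β₁ = -2.829

MᵀM·[β₁, β₀]ᵀ = Mᵀw reads: 206·β₁ + 28·β₀ = -660;  28·β₁ + 5·β₀ = -93.
(Σu·u = 206, Σu = 28, Σ1 = 5, Σu·w = -660, Σw = -93.)
Eliminating β₀: 5·(row 1) − 28·(row 2) gives 246·β₁ = 5·(-660) − 28·(-93) = -696, so β₁ = -116/41.
Then β₀ = ((-93) − 28·(-116/41))/5 = -113/41.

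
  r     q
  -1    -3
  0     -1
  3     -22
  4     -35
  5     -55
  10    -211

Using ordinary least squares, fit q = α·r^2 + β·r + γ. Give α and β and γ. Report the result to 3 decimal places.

α = -2.052, β = -0.448, γ = -1.287

Sums needed: Σr^2·r^2 = 10963, Σr^2·r = 1215, Σr^2 = 151, Σr·r = 151, Σr = 21, Σ1 = 6.
Right-hand side: Σr^2·q = -23236, Σr·q = -2588, Σq = -327.
Normal equations: [[10963, 1215, 151]; [1215, 151, 21]; [151, 21, 6]]·[α, β, γ]ᵀ = [-23236, -2588, -327]ᵀ.
Row-reducing yields α = -516123/251512, β = -112763/251512, γ = -161819/125756.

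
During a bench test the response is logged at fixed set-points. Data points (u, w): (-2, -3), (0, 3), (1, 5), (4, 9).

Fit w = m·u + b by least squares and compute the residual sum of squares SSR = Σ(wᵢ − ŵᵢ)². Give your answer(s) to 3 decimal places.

Forming XᵀX = [[21, 3]; [3, 4]] and Xᵀw = [47, 14]ᵀ gives XᵀX·[m, b]ᵀ = Xᵀw.
det = 21·4 − 3² = 75.
m = (47·4 − 3·14)/75 = 146/75; b = (21·14 − 3·47)/75 = 51/25.
Residuals: -86/75, 24/25, 76/75, -62/75; SSR = 296/75.

SSR = 3.947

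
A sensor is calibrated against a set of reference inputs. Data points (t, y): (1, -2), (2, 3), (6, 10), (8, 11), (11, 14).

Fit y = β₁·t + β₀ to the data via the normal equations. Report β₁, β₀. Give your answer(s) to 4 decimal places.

β₁ = 1.5087, β₀ = -1.2486

Compute the Gram sums: Σt·t = 226, Σt = 28, Σ1 = 5.
Moment sums: Σt·y = 306, Σy = 36.
So MᵀM·[β₁, β₀]ᵀ = Mᵀy: [[226, 28]; [28, 5]]·[β₁, β₀]ᵀ = [306, 36]ᵀ.
Determinant 226·5 − 28² = 346.
β₁ = (306·5 − 28·36)/346 = 261/173; β₀ = (226·36 − 28·306)/346 = -216/173.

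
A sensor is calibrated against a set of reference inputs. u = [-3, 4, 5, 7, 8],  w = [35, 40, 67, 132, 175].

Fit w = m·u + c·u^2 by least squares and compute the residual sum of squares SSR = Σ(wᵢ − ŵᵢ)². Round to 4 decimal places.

SSR = 8.7562

From the data, Σu·u = 163, Σu·u^2 = 1017, Σu^2·u^2 = 7459.
Right-hand side: Σu·w = 2714, Σu^2·w = 20298.
XᵀX·[m, c]ᵀ = Xᵀw becomes [[163, 1017]; [1017, 7459]]·[m, c]ᵀ = [2714, 20298]ᵀ.
Eliminating c: 7459·(row 1) − 1017·(row 2) gives 181528·m = 7459·2714 − 1017·20298 = -399340, so m = -99835/45382.
Then c = (20298 − 1017·(-99835/45382))/7459 = 137109/45382.
Residuals: 27442/22691, 10438/22691, 56022/22691, -14536/22691, -17223/22691; SSR = 198687/22691.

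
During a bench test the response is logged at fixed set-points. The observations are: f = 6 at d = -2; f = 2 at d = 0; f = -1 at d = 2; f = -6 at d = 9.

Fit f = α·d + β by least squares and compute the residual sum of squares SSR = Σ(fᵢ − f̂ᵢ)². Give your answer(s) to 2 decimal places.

Sums needed: Σd·d = 89, Σd = 9, Σ1 = 4.
Right-hand side: Σd·f = -68, Σf = 1.
Determinant 89·4 − 9² = 275.
α = ((-68)·4 − 9·1)/275 = -281/275; β = (89·1 − 9·(-68))/275 = 701/275.
Residuals: 387/275, -151/275, -414/275, 178/275; SSR = 1366/275.

SSR = 4.97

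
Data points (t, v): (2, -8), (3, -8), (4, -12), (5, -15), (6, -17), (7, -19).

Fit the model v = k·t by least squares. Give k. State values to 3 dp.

The normal system MᵀM·[k]ᵀ = Mᵀv is [[139]]·[k]ᵀ = [-398]ᵀ.
k = (-398)/139 = -2.86331.

k = -2.863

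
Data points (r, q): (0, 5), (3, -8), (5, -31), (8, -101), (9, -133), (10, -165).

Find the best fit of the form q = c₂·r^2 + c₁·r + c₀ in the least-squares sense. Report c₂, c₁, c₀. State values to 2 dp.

Normal-equation sums: Σr^2·r^2 = 21363, Σr^2·r = 2393, Σr^2 = 279, Σr·r = 279, Σr = 35, Σ1 = 6.
Right-hand side: Σr^2·q = -34584, Σr·q = -3834, Σq = -433.
So AᵀA·[c₂, c₁, c₀]ᵀ = Aᵀq: [[21363, 2393, 279]; [2393, 279, 35]; [279, 35, 6]]·[c₂, c₁, c₀]ᵀ = [-34584, -3834, -433]ᵀ.
Row-reducing yields c₂ = -59927/31368, c₁ = 21557/10456, c₀ = 72817/15684.

c₂ = -1.91, c₁ = 2.06, c₀ = 4.64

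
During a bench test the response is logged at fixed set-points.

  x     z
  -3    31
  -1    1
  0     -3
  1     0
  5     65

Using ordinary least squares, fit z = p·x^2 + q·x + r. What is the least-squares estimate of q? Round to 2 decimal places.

The normal system MᵀM·[p, q, r]ᵀ = Mᵀz is [[708, 98, 36]; [98, 36, 2]; [36, 2, 5]]·[p, q, r]ᵀ = [1905, 231, 94]ᵀ.
Row-reducing yields p = 6151/2002, q = -3609/2002, r = -2603/1001.

q = -1.80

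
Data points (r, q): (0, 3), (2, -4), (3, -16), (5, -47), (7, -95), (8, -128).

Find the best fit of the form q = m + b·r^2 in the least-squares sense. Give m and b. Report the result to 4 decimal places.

m = 3.3944, b = -2.0355

The normal equations are: 6·m + 151·b = -287;  151·m + 7219·b = -14182.
Eliminating b: 7219·(row 1) − 151·(row 2) gives 20513·m = 7219·(-287) − 151·(-14182) = 69629, so m = 69629/20513.
Then b = ((-14182) − 151·(69629/20513))/7219 = -41755/20513.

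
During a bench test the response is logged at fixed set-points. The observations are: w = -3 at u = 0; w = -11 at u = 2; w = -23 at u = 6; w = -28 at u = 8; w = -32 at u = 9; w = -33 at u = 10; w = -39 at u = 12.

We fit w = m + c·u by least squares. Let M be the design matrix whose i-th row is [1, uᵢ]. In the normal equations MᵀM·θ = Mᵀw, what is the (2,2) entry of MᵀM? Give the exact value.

429

Row 2 ↔ basis u, column 2 ↔ basis u, so (MᵀM)_{2,2} = Σᵢ (u)·(u) = (0)·(0) + (2)·(2) + (6)·(6) + (8)·(8) + (9)·(9) + (10)·(10) + (12)·(12) = 429.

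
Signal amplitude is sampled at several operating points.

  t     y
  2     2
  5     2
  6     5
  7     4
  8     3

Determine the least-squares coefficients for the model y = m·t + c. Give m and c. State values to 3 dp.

Sums needed: Σt·t = 178, Σt = 28, Σ1 = 5.
Moment sums: Σt·y = 96, Σy = 16.
Eliminating c: 5·(row 1) − 28·(row 2) gives 106·m = 5·96 − 28·16 = 32, so m = 16/53.
Then c = (16 − 28·(16/53))/5 = 80/53.

m = 0.302, c = 1.509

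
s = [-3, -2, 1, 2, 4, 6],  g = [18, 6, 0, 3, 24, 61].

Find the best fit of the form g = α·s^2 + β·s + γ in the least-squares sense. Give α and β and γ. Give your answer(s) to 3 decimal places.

Sums needed: Σs^2·s^2 = 1666, Σs^2·s = 254, Σs^2 = 70, Σs·s = 70, Σs = 8, Σ1 = 6.
Right-hand side: Σs^2·g = 2778, Σs·g = 402, Σg = 112.
Normal equations: [[1666, 254, 70]; [254, 70, 8]; [70, 8, 6]]·[α, β, γ]ᵀ = [2778, 402, 112]ᵀ.
Row-reducing yields α = 11676/6145, β = -5449/6145, γ = -14248/6145.

α = 1.900, β = -0.887, γ = -2.319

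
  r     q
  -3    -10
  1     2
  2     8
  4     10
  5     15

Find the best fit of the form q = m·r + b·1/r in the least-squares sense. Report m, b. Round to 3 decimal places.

MᵀM·[m, b]ᵀ = Mᵀq reads: 55·m + 5·b = 163;  5·m + (5269/3600)·b = 89/6.
(Σr·r = 55, Σr·1/r = 5, Σ1/r·1/r = 5269/3600, Σr·q = 163, Σ1/r·q = 89/6.)
Δ = 55·(5269/3600) − 5² = 39959/720.
m = (163·(5269/3600) − 5·(89/6))/(39959/720) = 591847/199795; b = (55·(89/6) − 5·163)/(39959/720) = 600/39959.

m = 2.962, b = 0.015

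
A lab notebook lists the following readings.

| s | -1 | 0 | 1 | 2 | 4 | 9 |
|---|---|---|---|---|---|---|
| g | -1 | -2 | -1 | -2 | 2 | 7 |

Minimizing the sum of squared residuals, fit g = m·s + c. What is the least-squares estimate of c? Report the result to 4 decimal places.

c = -1.7710

The normal equations are: 103·m + 15·c = 67;  15·m + 6·c = 3.
(Σs·s = 103, Σs = 15, Σ1 = 6, Σs·g = 67, Σg = 3.)
Determinant 103·6 − 15² = 393.
m = (67·6 − 15·3)/393 = 119/131; c = (103·3 − 15·67)/393 = -232/131.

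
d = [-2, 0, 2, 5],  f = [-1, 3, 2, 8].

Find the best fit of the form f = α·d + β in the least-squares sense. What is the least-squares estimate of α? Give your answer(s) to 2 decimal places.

Normal-equation sums: Σd·d = 33, Σd = 5, Σ1 = 4.
For Mᵀf: Σd·f = 46, Σf = 12.
det = 33·4 − 5² = 107.
α = (46·4 − 5·12)/107 = 124/107; β = (33·12 − 5·46)/107 = 166/107.

α = 1.16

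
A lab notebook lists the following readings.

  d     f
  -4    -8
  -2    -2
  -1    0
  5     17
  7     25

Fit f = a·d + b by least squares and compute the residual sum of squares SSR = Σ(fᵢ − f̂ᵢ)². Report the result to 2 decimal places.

SSR = 2.80

The normal system MᵀM·[a, b]ᵀ = Mᵀf is [[95, 5]; [5, 5]]·[a, b]ᵀ = [296, 32]ᵀ.
Δ = 95·5 − 5² = 450.
a = (296·5 − 5·32)/450 = 44/15; b = (95·32 − 5·296)/450 = 52/15.
Residuals: 4/15, 2/5, -8/15, -17/15, 1; SSR = 14/5.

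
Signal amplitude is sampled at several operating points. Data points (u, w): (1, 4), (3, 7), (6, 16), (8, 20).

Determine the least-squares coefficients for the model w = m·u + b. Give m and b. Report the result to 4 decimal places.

m = 2.3966, b = 0.9655

Compute the Gram sums: Σu·u = 110, Σu = 18, Σ1 = 4.
Right-hand side: Σu·w = 281, Σw = 47.
Eliminating b: 4·(row 1) − 18·(row 2) gives 116·m = 4·281 − 18·47 = 278, so m = 139/58.
Then b = (47 − 18·(139/58))/4 = 28/29.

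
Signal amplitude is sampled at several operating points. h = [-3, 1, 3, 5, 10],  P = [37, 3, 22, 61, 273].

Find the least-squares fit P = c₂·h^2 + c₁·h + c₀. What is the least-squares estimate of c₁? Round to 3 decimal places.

c₁ = -2.776

Sums needed: Σh^2·h^2 = 10788, Σh^2·h = 1126, Σh^2 = 144, Σh·h = 144, Σh = 16, Σ1 = 5.
And Σh^2·P = 29359, Σh·P = 2993, ΣP = 396.
Inverting the 3×3 Gram matrix, [c₂, c₁, c₀]ᵀ = [1295369/434438, -1206103/434438, 480196/217219]ᵀ.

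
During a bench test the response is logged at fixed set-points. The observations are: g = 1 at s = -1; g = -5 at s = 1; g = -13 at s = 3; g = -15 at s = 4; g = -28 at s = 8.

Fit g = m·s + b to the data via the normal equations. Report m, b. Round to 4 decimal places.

m = -3.2391, b = -2.2826

The normal equations are: 91·m + 15·b = -329;  15·m + 5·b = -60.
(Σs·s = 91, Σs = 15, Σ1 = 5, Σs·g = -329, Σg = -60.)
Δ = 91·5 − 15² = 230.
m = ((-329)·5 − 15·(-60))/230 = -149/46; b = (91·(-60) − 15·(-329))/230 = -105/46.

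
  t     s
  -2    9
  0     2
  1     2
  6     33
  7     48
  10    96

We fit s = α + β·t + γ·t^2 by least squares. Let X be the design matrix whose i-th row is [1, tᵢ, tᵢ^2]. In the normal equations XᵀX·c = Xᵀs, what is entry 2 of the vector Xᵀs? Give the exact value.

Entry 2 ↔ basis t, so (Xᵀs)_{2} = Σᵢ (t)·sᵢ = (-2)·(9) + (0)·(2) + (1)·(2) + (6)·(33) + (7)·(48) + (10)·(96) = 1478.

1478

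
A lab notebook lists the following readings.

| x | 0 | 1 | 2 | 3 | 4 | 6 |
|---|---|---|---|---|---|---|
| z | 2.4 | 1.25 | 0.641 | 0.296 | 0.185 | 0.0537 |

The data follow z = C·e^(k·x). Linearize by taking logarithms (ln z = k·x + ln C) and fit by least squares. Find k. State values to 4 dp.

Let Y = ln z. Fitting Y = k·x + ln C by least squares:
Σx = 16.0000, Σ(x)² = 66.0000, Σln z = -5.1753, Σx·ln z = -28.6141.
Equations: 66.0000·k + 16.0000·ln C = -28.6141;  16.0000·k + 6·ln C = -5.1753.
Δ = 66.0000·6 − (16.0000)² = 140.0000; k = (-28.6141·6 − 16.0000·-5.1753)/140.0000 = -0.63486, ln C = (66.0000·-5.1753 − 16.0000·-28.6141)/140.0000 = 0.83043.

k = -0.6349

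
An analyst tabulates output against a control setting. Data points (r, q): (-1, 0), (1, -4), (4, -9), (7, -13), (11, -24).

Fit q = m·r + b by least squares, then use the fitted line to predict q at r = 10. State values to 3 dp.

From the data, Σr·r = 188, Σr = 22, Σ1 = 5.
For Mᵀq: Σr·q = -395, Σq = -50.
det = 188·5 − 22² = 456.
m = ((-395)·5 − 22·(-50))/456 = -875/456; b = (188·(-50) − 22·(-395))/456 = -355/228.
At r = 10: q̂ = (-875/456)·(10) + (-355/228)·(1) = -2365/114.

q̂ = -20.746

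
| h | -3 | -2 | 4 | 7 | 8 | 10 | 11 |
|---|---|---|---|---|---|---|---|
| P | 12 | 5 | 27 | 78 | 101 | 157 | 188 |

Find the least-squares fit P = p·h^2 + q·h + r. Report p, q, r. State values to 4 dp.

Compute the Gram sums: Σh^2·h^2 = 31491, Σh^2·h = 3215, Σh^2 = 363, Σh·h = 363, Σh = 35, Σ1 = 7.
Moment sums: Σh^2·P = 49294, Σh·P = 5054, ΣP = 568.
Normal equations: [[31491, 3215, 363]; [3215, 363, 35]; [363, 35, 7]]·[p, q, r]ᵀ = [49294, 5054, 568]ᵀ.
Inverting the 3×3 Gram matrix, [p, q, r]ᵀ = [551389/368698, 235919/368698, 72078/184349]ᵀ.

p = 1.4955, q = 0.6399, r = 0.3910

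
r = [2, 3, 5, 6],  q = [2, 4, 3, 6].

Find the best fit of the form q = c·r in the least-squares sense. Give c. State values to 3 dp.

c = 0.905

The normal equations are: 74·c = 67.
(Σr·r = 74, Σr·q = 67.)
Hence c = 67 / 74 ≈ 0.905405.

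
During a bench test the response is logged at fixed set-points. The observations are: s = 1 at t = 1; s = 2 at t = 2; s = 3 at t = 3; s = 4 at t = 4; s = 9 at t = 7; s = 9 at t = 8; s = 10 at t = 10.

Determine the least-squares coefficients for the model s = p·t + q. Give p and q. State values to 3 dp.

p = 1.103, q = -0.086

The normal system XᵀX·[p, q]ᵀ = Xᵀs is [[243, 35]; [35, 7]]·[p, q]ᵀ = [265, 38]ᵀ.
Determinant 243·7 − 35² = 476.
p = (265·7 − 35·38)/476 = 75/68; q = (243·38 − 35·265)/476 = -41/476.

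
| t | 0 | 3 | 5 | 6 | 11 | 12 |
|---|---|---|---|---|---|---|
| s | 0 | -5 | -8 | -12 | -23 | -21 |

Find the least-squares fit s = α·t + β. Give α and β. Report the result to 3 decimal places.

α = -1.933, β = 0.420

From the data, Σt·t = 335, Σt = 37, Σ1 = 6.
For Aᵀs: Σt·s = -632, Σs = -69.
AᵀA·[α, β]ᵀ = Aᵀs becomes [[335, 37]; [37, 6]]·[α, β]ᵀ = [-632, -69]ᵀ.
det = 335·6 − 37² = 641.
α = ((-632)·6 − 37·(-69))/641 = -1239/641; β = (335·(-69) − 37·(-632))/641 = 269/641.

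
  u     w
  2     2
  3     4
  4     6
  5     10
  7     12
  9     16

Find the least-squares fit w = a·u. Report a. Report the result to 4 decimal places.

Normal-equation sums: Σu·u = 184.
Right-hand side: Σu·w = 318.
XᵀX·[a]ᵀ = Xᵀw becomes [[184]]·[a]ᵀ = [318]ᵀ.
Hence a = 318 / 184 ≈ 1.72826.

a = 1.7283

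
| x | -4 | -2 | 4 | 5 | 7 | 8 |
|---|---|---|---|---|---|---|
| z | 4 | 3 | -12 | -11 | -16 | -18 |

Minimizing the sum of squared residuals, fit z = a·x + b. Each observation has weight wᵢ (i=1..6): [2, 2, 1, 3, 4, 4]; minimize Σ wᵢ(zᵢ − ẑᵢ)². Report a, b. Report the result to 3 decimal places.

The normal system AᵀWA·[a, b]ᵀ = AᵀWz is [[583, 67]; [67, 16]]·[a, b]ᵀ = [-1281, -167]ᵀ.
Eliminating b: 16·(row 1) − 67·(row 2) gives 4839·a = 16·(-1281) − 67·(-167) = -9307, so a = -9307/4839.
Then b = ((-167) − 67·(-9307/4839))/16 = -11534/4839.

a = -1.923, b = -2.384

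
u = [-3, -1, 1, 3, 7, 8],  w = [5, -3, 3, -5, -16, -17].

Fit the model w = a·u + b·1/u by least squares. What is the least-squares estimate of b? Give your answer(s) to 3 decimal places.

The normal system XᵀX·[a, b]ᵀ = Xᵀw is [[133, 6]; [6, 63737/28224]]·[a, b]ᵀ = [-272, -293/168]ᵀ.
Determinant 133·(63737/28224) − 6² = 1065851/4032.
a = ((-272)·(63737/28224) − 6·(-293/168))/(1065851/4032) = -17041120/7460957; b = (133·(-293/168) − 6·(-272))/(1065851/4032) = 5644968/1065851.

b = 5.296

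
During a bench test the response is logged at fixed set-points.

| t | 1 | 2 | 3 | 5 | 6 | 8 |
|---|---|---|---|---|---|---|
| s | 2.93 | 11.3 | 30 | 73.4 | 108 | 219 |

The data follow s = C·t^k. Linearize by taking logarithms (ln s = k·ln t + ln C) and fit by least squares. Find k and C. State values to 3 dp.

k = 2.051, C = 2.882

Let Y = ln s. Fitting Y = k·ln t + ln C by least squares:
XᵀX = [[11.8122, 7.2724]; [7.2724, 6]], rhs = [31.9269, 21.2681]ᵀ  (here Σln t = 7.2724, Σ(ln t)² = 11.8122, Σln s = 21.2681, Σln t·ln s = 31.9269).
Δ = 11.8122·6 − (7.2724)² = 17.9853; k = (31.9269·6 − 7.2724·21.2681)/17.9853 = 2.05118, ln C = (11.8122·21.2681 − 7.2724·31.9269)/17.9853 = 1.05852, so C = exp(1.05852) = 2.88211.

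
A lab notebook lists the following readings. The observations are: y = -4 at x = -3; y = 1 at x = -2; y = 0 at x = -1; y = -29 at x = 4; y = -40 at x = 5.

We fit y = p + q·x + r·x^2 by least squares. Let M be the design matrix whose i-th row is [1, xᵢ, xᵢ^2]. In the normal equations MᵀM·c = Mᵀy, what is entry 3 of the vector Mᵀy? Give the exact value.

Entry 3 ↔ basis x^2, so (Mᵀy)_{3} = Σᵢ (x^2)·yᵢ = (9)·(-4) + (4)·(1) + (1)·(0) + (16)·(-29) + (25)·(-40) = -1496.

-1496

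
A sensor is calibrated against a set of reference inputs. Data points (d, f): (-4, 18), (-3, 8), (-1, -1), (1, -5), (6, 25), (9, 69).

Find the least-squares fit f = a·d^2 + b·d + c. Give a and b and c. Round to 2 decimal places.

The normal system MᵀM·[a, b, c]ᵀ = Mᵀf is [[8196, 854, 144]; [854, 144, 8]; [144, 8, 6]]·[a, b, c]ᵀ = [6843, 671, 114]ᵀ.
Inverting the 3×3 Gram matrix, [a, b, c]ᵀ = [1729/1642, -2193/1642, -3687/821]ᵀ.

a = 1.05, b = -1.34, c = -4.49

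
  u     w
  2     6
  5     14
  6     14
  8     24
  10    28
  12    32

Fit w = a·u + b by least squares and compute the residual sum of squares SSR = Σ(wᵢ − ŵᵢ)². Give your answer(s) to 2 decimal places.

The normal system AᵀA·[a, b]ᵀ = Aᵀw is [[373, 43]; [43, 6]]·[a, b]ᵀ = [1022, 118]ᵀ.
Eliminating b: 6·(row 1) − 43·(row 2) gives 389·a = 6·1022 − 43·118 = 1058, so a = 1058/389.
Then b = (118 − 43·(1058/389))/6 = 68/389.
Residuals: 150/389, 88/389, -970/389, 804/389, 244/389, -316/389; SSR = 4568/389.

SSR = 11.74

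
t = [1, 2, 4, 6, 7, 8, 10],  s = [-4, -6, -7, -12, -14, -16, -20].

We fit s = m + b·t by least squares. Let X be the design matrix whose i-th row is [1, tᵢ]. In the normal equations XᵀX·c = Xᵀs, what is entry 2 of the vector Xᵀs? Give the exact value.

Entry 2 ↔ basis t, so (Xᵀs)_{2} = Σᵢ (t)·sᵢ = (1)·(-4) + (2)·(-6) + (4)·(-7) + (6)·(-12) + (7)·(-14) + (8)·(-16) + (10)·(-20) = -542.

-542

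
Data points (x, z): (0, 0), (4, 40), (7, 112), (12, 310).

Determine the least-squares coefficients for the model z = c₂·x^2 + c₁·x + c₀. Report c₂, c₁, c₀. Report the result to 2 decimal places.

Compute the Gram sums: Σx^2·x^2 = 23393, Σx^2·x = 2135, Σx^2 = 209, Σx·x = 209, Σx = 23, Σ1 = 4.
And Σx^2·z = 50768, Σx·z = 4664, Σz = 462.
So AᵀA·[c₂, c₁, c₀]ᵀ = Aᵀz: [[23393, 2135, 209]; [2135, 209, 23]; [209, 23, 4]]·[c₂, c₁, c₀]ᵀ = [50768, 4664, 462]ᵀ.
Row-reducing yields c₂ = 28373/14388, c₁ = 31333/14388, c₀ = -70/1199.

c₂ = 1.97, c₁ = 2.18, c₀ = -0.06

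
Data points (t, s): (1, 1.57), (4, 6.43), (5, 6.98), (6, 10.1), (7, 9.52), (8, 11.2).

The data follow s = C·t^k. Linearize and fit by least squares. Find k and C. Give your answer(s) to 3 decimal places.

k = 0.953, C = 1.604

Taking logs, ln s = k·ln t + ln C, so regress ln s on ln t.
XᵀX = [[15.8331, 8.8128]; [8.8128, 6]], rhs = [19.2592, 11.2369]ᵀ  (here Σln t = 8.8128, Σ(ln t)² = 15.8331, Σln s = 11.2369, Σln t·ln s = 19.2592).
Δ = 15.8331·6 − (8.8128)² = 17.3327; k = (19.2592·6 − 8.8128·11.2369)/17.3327 = 0.95346, ln C = (15.8331·11.2369 − 8.8128·19.2592)/17.3327 = 0.47238, so C = exp(0.47238) = 1.60380.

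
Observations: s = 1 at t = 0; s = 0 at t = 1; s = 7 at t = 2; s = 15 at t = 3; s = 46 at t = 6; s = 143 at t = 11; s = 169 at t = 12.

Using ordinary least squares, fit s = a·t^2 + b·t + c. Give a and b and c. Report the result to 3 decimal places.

a = 1.055, b = 1.423, c = -0.169

Forming XᵀX = [[36771, 3311, 315]; [3311, 315, 35]; [315, 35, 7]] and Xᵀs = [43458, 3936, 381]ᵀ gives XᵀX·[a, b, c]ᵀ = Xᵀs.
Solving the 3×3 system (Gaussian elimination) gives a = 5643/5348, b = 7611/5348, c = -453/2674.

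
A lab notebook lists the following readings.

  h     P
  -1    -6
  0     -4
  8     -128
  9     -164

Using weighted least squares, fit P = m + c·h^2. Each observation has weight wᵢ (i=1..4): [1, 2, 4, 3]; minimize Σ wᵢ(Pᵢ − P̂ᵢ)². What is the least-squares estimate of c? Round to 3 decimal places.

c = -1.963

Sums needed: Σwᵢ·1 = 10, Σwᵢ·h^2 = 500, Σwᵢ·h^2·h^2 = 36068.
For MᵀWP: Σwᵢ·P = -1018, Σwᵢ·h^2·P = -72626.
So MᵀWM·[m, c]ᵀ = MᵀWP: [[10, 500]; [500, 36068]]·[m, c]ᵀ = [-1018, -72626]ᵀ.
det = 10·36068 − 500² = 110680.
m = ((-1018)·36068 − 500·(-72626))/110680 = -50528/13835; c = (10·(-72626) − 500·(-1018))/110680 = -10863/5534.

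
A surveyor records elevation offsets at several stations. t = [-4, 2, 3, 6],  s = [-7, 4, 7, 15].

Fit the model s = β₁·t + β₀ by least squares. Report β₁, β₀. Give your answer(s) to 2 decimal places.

Setting ∂/∂β₁ … = 0 gives: 65·β₁ + 7·β₀ = 147;  7·β₁ + 4·β₀ = 19.
Eliminating β₀: 4·(row 1) − 7·(row 2) gives 211·β₁ = 4·147 − 7·19 = 455, so β₁ = 455/211.
Then β₀ = (19 − 7·(455/211))/4 = 206/211.

β₁ = 2.16, β₀ = 0.98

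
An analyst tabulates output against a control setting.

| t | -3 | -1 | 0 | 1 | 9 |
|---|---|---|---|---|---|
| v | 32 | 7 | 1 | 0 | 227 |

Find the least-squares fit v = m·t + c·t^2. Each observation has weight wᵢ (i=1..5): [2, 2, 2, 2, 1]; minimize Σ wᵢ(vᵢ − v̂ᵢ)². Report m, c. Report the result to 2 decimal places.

Forming AᵀWA = [[103, 675]; [675, 6727]] and AᵀWv = [1837, 18977]ᵀ gives AᵀWA·[m, c]ᵀ = AᵀWv.
Eliminating c: 6727·(row 1) − 675·(row 2) gives 237256·m = 6727·1837 − 675·18977 = -451976, so m = -56497/29657.
Then c = (18977 − 675·(-56497/29657))/6727 = 89332/29657.

m = -1.91, c = 3.01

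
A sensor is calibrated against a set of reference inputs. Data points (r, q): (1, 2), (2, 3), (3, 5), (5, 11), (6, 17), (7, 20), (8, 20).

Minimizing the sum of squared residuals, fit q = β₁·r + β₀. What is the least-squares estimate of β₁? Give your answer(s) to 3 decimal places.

β₁ = 2.959

Entries of XᵀX: Σr·r = 188, Σr = 32, Σ1 = 7.
And Σr·q = 480, Σq = 78.
Eliminating β₀: 7·(row 1) − 32·(row 2) gives 292·β₁ = 7·480 − 32·78 = 864, so β₁ = 216/73.
Then β₀ = (78 − 32·(216/73))/7 = -174/73.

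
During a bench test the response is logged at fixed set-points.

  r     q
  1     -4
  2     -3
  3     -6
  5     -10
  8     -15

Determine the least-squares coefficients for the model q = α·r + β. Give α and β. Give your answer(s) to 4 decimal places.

α = -1.7403, β = -0.9870

XᵀX·[α, β]ᵀ = Xᵀq reads: 103·α + 19·β = -198;  19·α + 5·β = -38.
(Σr·r = 103, Σr = 19, Σ1 = 5, Σr·q = -198, Σq = -38.)
Eliminating β: 5·(row 1) − 19·(row 2) gives 154·α = 5·(-198) − 19·(-38) = -268, so α = -134/77.
Then β = ((-38) − 19·(-134/77))/5 = -76/77.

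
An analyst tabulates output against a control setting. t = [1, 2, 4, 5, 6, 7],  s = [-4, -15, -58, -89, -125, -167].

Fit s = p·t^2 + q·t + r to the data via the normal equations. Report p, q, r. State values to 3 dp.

From the data, Σt^2·t^2 = 4595, Σt^2·t = 757, Σt^2 = 131, Σt·t = 131, Σt = 25, Σ1 = 6.
For Aᵀs: Σt^2·s = -15900, Σt·s = -2630, Σs = -458.
Inverting the 3×3 Gram matrix, [p, q, r]ᵀ = [-2543/840, -2579/840, 179/70]ᵀ.

p = -3.027, q = -3.070, r = 2.557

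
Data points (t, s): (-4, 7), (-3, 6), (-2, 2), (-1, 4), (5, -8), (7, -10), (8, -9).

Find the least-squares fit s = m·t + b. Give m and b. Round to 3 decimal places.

Normal-equation sums: Σt·t = 168, Σt = 10, Σ1 = 7.
Right-hand side: Σt·s = -236, Σs = -8.
MᵀM·[m, b]ᵀ = Mᵀs becomes [[168, 10]; [10, 7]]·[m, b]ᵀ = [-236, -8]ᵀ.
Eliminating b: 7·(row 1) − 10·(row 2) gives 1076·m = 7·(-236) − 10·(-8) = -1572, so m = -393/269.
Then b = ((-8) − 10·(-393/269))/7 = 254/269.

m = -1.461, b = 0.944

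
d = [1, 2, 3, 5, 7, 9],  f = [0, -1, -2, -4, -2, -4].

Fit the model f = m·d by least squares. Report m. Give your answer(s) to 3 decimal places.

m = -0.462

Sums needed: Σd·d = 169.
And Σd·f = -78.
m = (-78)/169 = -0.461538.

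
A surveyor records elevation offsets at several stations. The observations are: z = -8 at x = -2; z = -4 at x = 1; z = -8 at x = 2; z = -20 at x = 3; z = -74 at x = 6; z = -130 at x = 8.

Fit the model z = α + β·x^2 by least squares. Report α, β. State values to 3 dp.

Setting ∂/∂α … = 0 gives: 6·α + 118·β = -244;  118·α + 5506·β = -11232.
Determinant 6·5506 − 118² = 19112.
α = ((-244)·5506 − 118·(-11232))/19112 = -2261/2389; β = (6·(-11232) − 118·(-244))/19112 = -4825/2389.

α = -0.946, β = -2.020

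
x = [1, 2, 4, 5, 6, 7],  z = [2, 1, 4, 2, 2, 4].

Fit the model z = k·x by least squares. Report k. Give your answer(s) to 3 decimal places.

k = 0.534

The normal equations are: 131·k = 70.
(Σx·x = 131, Σx·z = 70.)
k = 70/131 = 0.534351.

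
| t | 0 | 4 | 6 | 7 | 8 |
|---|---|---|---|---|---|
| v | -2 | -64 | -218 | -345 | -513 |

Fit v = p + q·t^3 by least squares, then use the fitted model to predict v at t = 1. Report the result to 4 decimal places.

v̂ = -2.3464

Compute the Gram sums: Σ1 = 5, Σt^3 = 1135, Σt^3·t^3 = 430545.
For Aᵀv: Σv = -1142, Σt^3·v = -432175.
AᵀA·[p, q]ᵀ = Aᵀv becomes [[5, 1135]; [1135, 430545]]·[p, q]ᵀ = [-1142, -432175]ᵀ.
Determinant 5·430545 − 1135² = 864500.
p = ((-1142)·430545 − 1135·(-432175))/864500 = -232753/172900; q = (5·(-432175) − 1135·(-1142))/864500 = -172941/172900.
At t = 1: v̂ = (-232753/172900)·(1) + (-172941/172900)·(1) = -202847/86450.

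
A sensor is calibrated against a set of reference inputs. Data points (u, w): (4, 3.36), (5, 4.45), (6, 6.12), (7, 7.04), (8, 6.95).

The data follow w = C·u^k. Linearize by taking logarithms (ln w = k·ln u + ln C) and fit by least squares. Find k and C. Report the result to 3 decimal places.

Let Y = ln w. Fitting Y = k·ln u + ln C by least squares:
Sums: Σln u = 8.8128, Σ(ln u)² = 15.8331, Σln w = 8.4068, Σln u·ln w = 15.1579.
Normal system: [[15.8331, 8.8128]; [8.8128, 5]]·[k, ln C]ᵀ = [15.1579, 8.4068]ᵀ.
Slope k = (n·Σln u·ln w − Σln u·Σln w)/(n·Σ(ln u)² − (Σln u)²) = (5·15.1579 − 8.8128·8.4068)/1.4995 = 1.13500; ln C = (Σln w − k·Σln u)/n = -0.31917, so C = exp(-0.31917) = 0.72675.

k = 1.135, C = 0.727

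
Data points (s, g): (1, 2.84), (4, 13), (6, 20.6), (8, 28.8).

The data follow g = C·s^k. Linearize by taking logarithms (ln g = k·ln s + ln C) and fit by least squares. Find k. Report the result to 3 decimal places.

Linearized form: ln g = k·ln s + ln C. From the 4 transformed points,
Σln s = 5.2575, Σ(ln s)² = 9.4563, Σln g = 9.9944, Σln s·ln g = 15.9641.
Equations: 9.4563·k + 5.2575·ln C = 15.9641;  5.2575·k + 4·ln C = 9.9944.
Solving (det = 10.1839): k = 1.11064, ln C = 1.03881.

k = 1.111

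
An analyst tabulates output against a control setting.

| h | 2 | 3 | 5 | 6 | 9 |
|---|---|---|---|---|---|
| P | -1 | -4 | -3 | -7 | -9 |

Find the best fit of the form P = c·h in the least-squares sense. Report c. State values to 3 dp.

c = -0.981

Compute the Gram sums: Σh·h = 155.
And Σh·P = -152.
Normal equations: [[155]]·[c]ᵀ = [-152]ᵀ.
c = (-152)/155 = -0.980645.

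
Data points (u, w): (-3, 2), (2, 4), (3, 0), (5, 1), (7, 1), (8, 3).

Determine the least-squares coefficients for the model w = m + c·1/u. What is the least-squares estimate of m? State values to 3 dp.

MᵀM·[m, c]ᵀ = Mᵀw reads: 6·m + (271/280)·c = 11;  (271/280)·m + (386849/705600)·c = 1723/840.
(Σ1 = 6, Σ1/u = 271/280, Σ1/u·1/u = 386849/705600, Σw = 11, Σ1/u·w = 1723/840.)
det = 6·(386849/705600) − (271/280)² = 22135/9408.
m = (11·(386849/705600) − (271/280)·(1723/840))/(22135/9408) = 570908/332025; c = (6·(1723/840) − (271/280)·11)/(22135/9408) = 15624/22135.

m = 1.719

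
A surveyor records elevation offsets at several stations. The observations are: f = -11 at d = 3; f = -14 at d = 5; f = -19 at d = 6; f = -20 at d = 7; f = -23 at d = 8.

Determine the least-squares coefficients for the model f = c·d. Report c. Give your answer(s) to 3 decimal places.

c = -2.956

From the data, Σd·d = 183.
And Σd·f = -541.
c = (-541)/183 = -2.95628.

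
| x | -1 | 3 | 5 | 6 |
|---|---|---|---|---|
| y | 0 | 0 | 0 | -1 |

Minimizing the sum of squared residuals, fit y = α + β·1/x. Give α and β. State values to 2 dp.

α = -0.27, β = -0.21

MᵀM·[α, β]ᵀ = Mᵀy reads: 4·α + (-3/10)·β = -1;  (-3/10)·α + (1061/900)·β = -1/6.
Determinant 4·(1061/900) − (-3/10)² = 4163/900.
α = ((-1)·(1061/900) − (-3/10)·(-1/6))/(4163/900) = -1106/4163; β = (4·(-1/6) − (-3/10)·(-1))/(4163/900) = -870/4163.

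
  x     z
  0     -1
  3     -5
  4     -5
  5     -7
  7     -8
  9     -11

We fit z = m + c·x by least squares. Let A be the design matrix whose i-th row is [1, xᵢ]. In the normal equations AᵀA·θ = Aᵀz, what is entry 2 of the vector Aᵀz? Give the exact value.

-225

Entry 2 ↔ basis x, so (Aᵀz)_{2} = Σᵢ (x)·zᵢ = (0)·(-1) + (3)·(-5) + (4)·(-5) + (5)·(-7) + (7)·(-8) + (9)·(-11) = -225.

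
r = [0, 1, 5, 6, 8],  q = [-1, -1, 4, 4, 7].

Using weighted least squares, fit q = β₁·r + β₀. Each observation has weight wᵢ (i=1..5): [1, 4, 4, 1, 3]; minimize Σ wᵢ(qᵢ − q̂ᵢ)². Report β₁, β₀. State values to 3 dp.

β₁ = 1.100, β₀ = -1.800

Sums needed: Σwᵢ·r·r = 332, Σwᵢ·r = 54, Σwᵢ·1 = 13.
For AᵀWq: Σwᵢ·r·q = 268, Σwᵢ·q = 36.
Normal equations: [[332, 54]; [54, 13]]·[β₁, β₀]ᵀ = [268, 36]ᵀ.
Determinant 332·13 − 54² = 1400.
β₁ = (268·13 − 54·36)/1400 = 11/10; β₀ = (332·36 − 54·268)/1400 = -9/5.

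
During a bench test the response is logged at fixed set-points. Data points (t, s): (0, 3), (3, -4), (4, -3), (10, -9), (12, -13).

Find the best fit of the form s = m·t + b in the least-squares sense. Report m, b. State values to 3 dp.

m = -1.183, b = 1.659

With design matrix M, MᵀM = [[269, 29]; [29, 5]] and Mᵀs = [-270, -26]ᵀ.
Δ = 269·5 − 29² = 504.
m = ((-270)·5 − 29·(-26))/504 = -149/126; b = (269·(-26) − 29·(-270))/504 = 209/126.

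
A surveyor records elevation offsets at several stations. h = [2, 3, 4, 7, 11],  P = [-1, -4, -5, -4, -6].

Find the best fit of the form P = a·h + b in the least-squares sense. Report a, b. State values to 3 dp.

a = -0.376, b = -1.970

From the data, Σh·h = 199, Σh = 27, Σ1 = 5.
Moment sums: Σh·P = -128, ΣP = -20.
Normal equations: [[199, 27]; [27, 5]]·[a, b]ᵀ = [-128, -20]ᵀ.
det = 199·5 − 27² = 266.
a = ((-128)·5 − 27·(-20))/266 = -50/133; b = (199·(-20) − 27·(-128))/266 = -262/133.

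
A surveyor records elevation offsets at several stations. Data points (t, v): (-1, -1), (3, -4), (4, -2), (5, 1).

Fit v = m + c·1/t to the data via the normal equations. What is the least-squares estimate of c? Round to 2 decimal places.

c = -0.80

The normal system XᵀX·[m, c]ᵀ = Xᵀv is [[4, -13/60]; [-13/60, 4369/3600]]·[m, c]ᵀ = [-6, -19/30]ᵀ.
Eliminating c: (4369/3600)·(row 1) − (-13/60)·(row 2) gives (1923/400)·m = (4369/3600)·(-6) − (-13/60)·(-19/30) = -6677/900, so m = -26708/17307.
Then c = ((-19/30) − (-13/60)·(-26708/17307))/(4369/3600) = -4600/5769.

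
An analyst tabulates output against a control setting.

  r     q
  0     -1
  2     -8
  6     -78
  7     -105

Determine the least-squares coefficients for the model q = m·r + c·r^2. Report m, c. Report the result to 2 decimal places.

Setting ∂/∂m … = 0 gives: 89·m + 567·c = -1219;  567·m + 3713·c = -7985.
(Σr·r = 89, Σr·r^2 = 567, Σr^2·r^2 = 3713, Σr·q = -1219, Σr^2·q = -7985.)
Δ = 89·3713 − 567² = 8968.
m = ((-1219)·3713 − 567·(-7985))/8968 = 337/2242; c = (89·(-7985) − 567·(-1219))/8968 = -4873/2242.

m = 0.15, c = -2.17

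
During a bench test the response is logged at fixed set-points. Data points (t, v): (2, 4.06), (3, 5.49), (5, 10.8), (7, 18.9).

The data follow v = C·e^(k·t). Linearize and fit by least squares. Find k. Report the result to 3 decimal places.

Linearized form: ln v = k·t + ln C. From the 4 transformed points,
Σt = 17.0000, Σ(t)² = 87.0000, Σln v = 8.4228, Σt·ln v = 40.3830.
Normal system: [[87.0000, 17.0000]; [17.0000, 4]]·[k, ln C]ᵀ = [40.3830, 8.4228]ᵀ.
Slope k = (n·Σt·ln v − Σt·Σln v)/(n·Σ(t)² − (Σt)²) = (4·40.3830 − 17.0000·8.4228)/59.0000 = 0.31092; ln C = (Σln v − k·Σt)/n = 0.78431.

k = 0.311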